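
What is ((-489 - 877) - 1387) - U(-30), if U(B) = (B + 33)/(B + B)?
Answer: -55059/20 ≈ -2752.9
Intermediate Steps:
U(B) = (33 + B)/(2*B) (U(B) = (33 + B)/((2*B)) = (33 + B)*(1/(2*B)) = (33 + B)/(2*B))
((-489 - 877) - 1387) - U(-30) = ((-489 - 877) - 1387) - (33 - 30)/(2*(-30)) = (-1366 - 1387) - (-1)*3/(2*30) = -2753 - 1*(-1/20) = -2753 + 1/20 = -55059/20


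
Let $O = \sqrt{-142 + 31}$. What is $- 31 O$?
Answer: $- 31 i \sqrt{111} \approx - 326.61 i$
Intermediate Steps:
$O = i \sqrt{111}$ ($O = \sqrt{-111} = i \sqrt{111} \approx 10.536 i$)
$- 31 O = - 31 i \sqrt{111}$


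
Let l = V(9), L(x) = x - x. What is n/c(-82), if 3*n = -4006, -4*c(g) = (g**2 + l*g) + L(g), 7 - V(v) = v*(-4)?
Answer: 8012/4797 ≈ 1.6702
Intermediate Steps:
L(x) = 0
V(v) = 7 + 4*v (V(v) = 7 - v*(-4) = 7 - (-4)*v = 7 + 4*v)
l = 43 (l = 7 + 4*9 = 7 + 36 = 43)
c(g) = -43*g/4 - g**2/4 (c(g) = -((g**2 + 43*g) + 0)/4 = -(g**2 + 43*g)/4 = -43*g/4 - g**2/4)
n = -4006/3 (n = (1/3)*(-4006) = -4006/3 ≈ -1335.3)
n/c(-82) = -4006*(-2/(41*(-43 - 1*(-82))))/3 = -4006*(-2/(41*(-43 + 82)))/3 = -4006/(3*((1/4)*(-82)*39)) = -4006/(3*(-1599/2)) = -4006/3*(-2/1599) = 8012/4797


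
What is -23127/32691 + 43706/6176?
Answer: 214326749/33649936 ≈ 6.3693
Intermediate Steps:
-23127/32691 + 43706/6176 = -23127*1/32691 + 43706*(1/6176) = -7709/10897 + 21853/3088 = 214326749/33649936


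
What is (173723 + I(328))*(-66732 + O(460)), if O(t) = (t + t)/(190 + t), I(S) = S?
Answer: -754944123888/65 ≈ -1.1615e+10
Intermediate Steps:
O(t) = 2*t/(190 + t) (O(t) = (2*t)/(190 + t) = 2*t/(190 + t))
(173723 + I(328))*(-66732 + O(460)) = (173723 + 328)*(-66732 + 2*460/(190 + 460)) = 174051*(-66732 + 2*460/650) = 174051*(-66732 + 2*460*(1/650)) = 174051*(-66732 + 92/65) = 174051*(-4337488/65) = -754944123888/65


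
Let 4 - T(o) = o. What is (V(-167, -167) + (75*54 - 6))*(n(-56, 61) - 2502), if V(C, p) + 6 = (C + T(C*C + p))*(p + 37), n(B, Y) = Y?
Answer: -8858603808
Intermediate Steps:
T(o) = 4 - o
V(C, p) = -6 + (37 + p)*(4 + C - p - C²) (V(C, p) = -6 + (C + (4 - (C*C + p)))*(p + 37) = -6 + (C + (4 - (C² + p)))*(37 + p) = -6 + (C + (4 - (p + C²)))*(37 + p) = -6 + (C + (4 + (-p - C²)))*(37 + p) = -6 + (C + (4 - p - C²))*(37 + p) = -6 + (4 + C - p - C²)*(37 + p) = -6 + (37 + p)*(4 + C - p - C²))
(V(-167, -167) + (75*54 - 6))*(n(-56, 61) - 2502) = ((142 - 37*(-167) - 37*(-167)² + 37*(-167) - 167*(-167) - 1*(-167)*(-4 - 167 + (-167)²)) + (75*54 - 6))*(61 - 2502) = ((142 + 6179 - 37*27889 - 6179 + 27889 - 1*(-167)*(-4 - 167 + 27889)) + (4050 - 6))*(-2441) = ((142 + 6179 - 1031893 - 6179 + 27889 - 1*(-167)*27718) + 4044)*(-2441) = ((142 + 6179 - 1031893 - 6179 + 27889 + 4628906) + 4044)*(-2441) = (3625044 + 4044)*(-2441) = 3629088*(-2441) = -8858603808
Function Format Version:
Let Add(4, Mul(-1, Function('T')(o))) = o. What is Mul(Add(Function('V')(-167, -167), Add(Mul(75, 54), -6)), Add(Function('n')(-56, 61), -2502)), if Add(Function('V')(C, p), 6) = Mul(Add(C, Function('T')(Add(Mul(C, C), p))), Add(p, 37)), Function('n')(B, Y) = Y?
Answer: -8858603808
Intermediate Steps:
Function('T')(o) = Add(4, Mul(-1, o))
Function('V')(C, p) = Add(-6, Mul(Add(37, p), Add(4, C, Mul(-1, p), Mul(-1, Pow(C, 2))))) (Function('V')(C, p) = Add(-6, Mul(Add(C, Add(4, Mul(-1, Add(Mul(C, C), p)))), Add(p, 37))) = Add(-6, Mul(Add(C, Add(4, Mul(-1, Add(Pow(C, 2), p)))), Add(37, p))) = Add(-6, Mul(Add(C, Add(4, Mul(-1, Add(p, Pow(C, 2))))), Add(37, p))) = Add(-6, Mul(Add(C, Add(4, Add(Mul(-1, p), Mul(-1, Pow(C, 2))))), Add(37, p))) = Add(-6, Mul(Add(C, Add(4, Mul(-1, p), Mul(-1, Pow(C, 2)))), Add(37, p))) = Add(-6, Mul(Add(4, C, Mul(-1, p), Mul(-1, Pow(C, 2))), Add(37, p))) = Add(-6, Mul(Add(37, p), Add(4, C, Mul(-1, p), Mul(-1, Pow(C, 2))))))
Mul(Add(Function('V')(-167, -167), Add(Mul(75, 54), -6)), Add(Function('n')(-56, 61), -2502)) = Mul(Add(Add(142, Mul(-37, -167), Mul(-37, Pow(-167, 2)), Mul(37, -167), Mul(-167, -167), Mul(-1, -167, Add(-4, -167, Pow(-167, 2)))), Add(Mul(75, 54), -6)), Add(61, -2502)) = Mul(Add(Add(142, 6179, Mul(-37, 27889), -6179, 27889, Mul(-1, -167, Add(-4, -167, 27889))), Add(4050, -6)), -2441) = Mul(Add(Add(142, 6179, -1031893, -6179, 27889, Mul(-1, -167, 27718)), 4044), -2441) = Mul(Add(Add(142, 6179, -1031893, -6179, 27889, 4628906), 4044), -2441) = Mul(Add(3625044, 4044), -2441) = Mul(3629088, -2441) = -8858603808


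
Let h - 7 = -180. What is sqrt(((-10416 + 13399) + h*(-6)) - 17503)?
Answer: 3*I*sqrt(1498) ≈ 116.11*I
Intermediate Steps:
h = -173 (h = 7 - 180 = -173)
sqrt(((-10416 + 13399) + h*(-6)) - 17503) = sqrt(((-10416 + 13399) - 173*(-6)) - 17503) = sqrt((2983 + 1038) - 17503) = sqrt(4021 - 17503) = sqrt(-13482) = 3*I*sqrt(1498)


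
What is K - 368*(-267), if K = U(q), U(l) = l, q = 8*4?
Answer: 98288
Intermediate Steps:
q = 32
K = 32
K - 368*(-267) = 32 - 368*(-267) = 32 + 98256 = 98288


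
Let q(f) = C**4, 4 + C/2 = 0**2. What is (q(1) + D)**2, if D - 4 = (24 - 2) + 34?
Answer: 17272336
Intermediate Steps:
C = -8 (C = -8 + 2*0**2 = -8 + 2*0 = -8 + 0 = -8)
D = 60 (D = 4 + ((24 - 2) + 34) = 4 + (22 + 34) = 4 + 56 = 60)
q(f) = 4096 (q(f) = (-8)**4 = 4096)
(q(1) + D)**2 = (4096 + 60)**2 = 4156**2 = 17272336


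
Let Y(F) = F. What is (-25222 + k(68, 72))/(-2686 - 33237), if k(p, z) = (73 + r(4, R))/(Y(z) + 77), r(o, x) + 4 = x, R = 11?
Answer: 3757998/5352527 ≈ 0.70210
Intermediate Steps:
r(o, x) = -4 + x
k(p, z) = 80/(77 + z) (k(p, z) = (73 + (-4 + 11))/(z + 77) = (73 + 7)/(77 + z) = 80/(77 + z))
(-25222 + k(68, 72))/(-2686 - 33237) = (-25222 + 80/(77 + 72))/(-2686 - 33237) = (-25222 + 80/149)/(-35923) = (-25222 + 80*(1/149))*(-1/35923) = (-25222 + 80/149)*(-1/35923) = -3757998/149*(-1/35923) = 3757998/5352527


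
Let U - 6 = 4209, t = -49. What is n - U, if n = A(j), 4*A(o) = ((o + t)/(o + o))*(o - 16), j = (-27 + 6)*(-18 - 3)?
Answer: -37510/9 ≈ -4167.8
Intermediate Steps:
j = 441 (j = -21*(-21) = 441)
U = 4215 (U = 6 + 4209 = 4215)
A(o) = (-49 + o)*(-16 + o)/(8*o) (A(o) = (((o - 49)/(o + o))*(o - 16))/4 = (((-49 + o)/((2*o)))*(-16 + o))/4 = (((-49 + o)*(1/(2*o)))*(-16 + o))/4 = (((-49 + o)/(2*o))*(-16 + o))/4 = ((-49 + o)*(-16 + o)/(2*o))/4 = (-49 + o)*(-16 + o)/(8*o))
n = 425/9 (n = (⅛)*(784 - 1*441*(65 - 1*441))/441 = (⅛)*(1/441)*(784 - 1*441*(65 - 441)) = (⅛)*(1/441)*(784 - 1*441*(-376)) = (⅛)*(1/441)*(784 + 165816) = (⅛)*(1/441)*166600 = 425/9 ≈ 47.222)
n - U = 425/9 - 1*4215 = 425/9 - 4215 = -37510/9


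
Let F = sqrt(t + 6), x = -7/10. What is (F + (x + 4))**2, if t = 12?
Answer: 2889/100 + 99*sqrt(2)/5 ≈ 56.891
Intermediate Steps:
x = -7/10 (x = -7*1/10 = -7/10 ≈ -0.70000)
F = 3*sqrt(2) (F = sqrt(12 + 6) = sqrt(18) = 3*sqrt(2) ≈ 4.2426)
(F + (x + 4))**2 = (3*sqrt(2) + (-7/10 + 4))**2 = (3*sqrt(2) + 33/10)**2 = (33/10 + 3*sqrt(2))**2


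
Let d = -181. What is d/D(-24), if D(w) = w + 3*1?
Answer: 181/21 ≈ 8.6190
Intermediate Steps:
D(w) = 3 + w (D(w) = w + 3 = 3 + w)
d/D(-24) = -181/(3 - 24) = -181/(-21) = -181*(-1/21) = 181/21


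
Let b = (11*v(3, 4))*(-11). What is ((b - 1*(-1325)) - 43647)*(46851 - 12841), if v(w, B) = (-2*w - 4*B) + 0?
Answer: -1348836600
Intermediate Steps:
v(w, B) = -4*B - 2*w (v(w, B) = (-4*B - 2*w) + 0 = -4*B - 2*w)
b = 2662 (b = (11*(-4*4 - 2*3))*(-11) = (11*(-16 - 6))*(-11) = (11*(-22))*(-11) = -242*(-11) = 2662)
((b - 1*(-1325)) - 43647)*(46851 - 12841) = ((2662 - 1*(-1325)) - 43647)*(46851 - 12841) = ((2662 + 1325) - 43647)*34010 = (3987 - 43647)*34010 = -39660*34010 = -1348836600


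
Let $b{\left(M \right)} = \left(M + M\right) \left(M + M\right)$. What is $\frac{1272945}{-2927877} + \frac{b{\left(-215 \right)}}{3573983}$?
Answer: $- \frac{1336039777545}{3488060874697} \approx -0.38303$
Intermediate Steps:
$b{\left(M \right)} = 4 M^{2}$ ($b{\left(M \right)} = 2 M 2 M = 4 M^{2}$)
$\frac{1272945}{-2927877} + \frac{b{\left(-215 \right)}}{3573983} = \frac{1272945}{-2927877} + \frac{4 \left(-215\right)^{2}}{3573983} = 1272945 \left(- \frac{1}{2927877}\right) + 4 \cdot 46225 \cdot \frac{1}{3573983} = - \frac{424315}{975959} + 184900 \cdot \frac{1}{3573983} = - \frac{424315}{975959} + \frac{184900}{3573983} = - \frac{1336039777545}{3488060874697}$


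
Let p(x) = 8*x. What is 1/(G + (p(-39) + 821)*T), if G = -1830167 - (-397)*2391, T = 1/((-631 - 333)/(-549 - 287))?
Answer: -241/212200159 ≈ -1.1357e-6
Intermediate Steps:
T = 209/241 (T = 1/(-964/(-836)) = 1/(-964*(-1/836)) = 1/(241/209) = 209/241 ≈ 0.86722)
G = -880940 (G = -1830167 - 1*(-949227) = -1830167 + 949227 = -880940)
1/(G + (p(-39) + 821)*T) = 1/(-880940 + (8*(-39) + 821)*(209/241)) = 1/(-880940 + (-312 + 821)*(209/241)) = 1/(-880940 + 509*(209/241)) = 1/(-880940 + 106381/241) = 1/(-212200159/241) = -241/212200159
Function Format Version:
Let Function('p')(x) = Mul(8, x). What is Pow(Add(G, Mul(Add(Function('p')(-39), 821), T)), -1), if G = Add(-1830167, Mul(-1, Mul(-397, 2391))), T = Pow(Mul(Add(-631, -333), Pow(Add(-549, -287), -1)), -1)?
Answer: Rational(-241, 212200159) ≈ -1.1357e-6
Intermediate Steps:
T = Rational(209, 241) (T = Pow(Mul(-964, Pow(-836, -1)), -1) = Pow(Mul(-964, Rational(-1, 836)), -1) = Pow(Rational(241, 209), -1) = Rational(209, 241) ≈ 0.86722)
G = -880940 (G = Add(-1830167, Mul(-1, -949227)) = Add(-1830167, 949227) = -880940)
Pow(Add(G, Mul(Add(Function('p')(-39), 821), T)), -1) = Pow(Add(-880940, Mul(Add(Mul(8, -39), 821), Rational(209, 241))), -1) = Pow(Add(-880940, Mul(Add(-312, 821), Rational(209, 241))), -1) = Pow(Add(-880940, Mul(509, Rational(209, 241))), -1) = Pow(Add(-880940, Rational(106381, 241)), -1) = Pow(Rational(-212200159, 241), -1) = Rational(-241, 212200159)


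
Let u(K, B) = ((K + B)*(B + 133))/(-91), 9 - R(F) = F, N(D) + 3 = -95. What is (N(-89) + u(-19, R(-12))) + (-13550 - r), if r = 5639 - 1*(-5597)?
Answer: -323536/13 ≈ -24887.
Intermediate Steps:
N(D) = -98 (N(D) = -3 - 95 = -98)
R(F) = 9 - F
r = 11236 (r = 5639 + 5597 = 11236)
u(K, B) = -(133 + B)*(B + K)/91 (u(K, B) = ((B + K)*(133 + B))*(-1/91) = ((133 + B)*(B + K))*(-1/91) = -(133 + B)*(B + K)/91)
(N(-89) + u(-19, R(-12))) + (-13550 - r) = (-98 + (-19*(9 - 1*(-12))/13 - 19/13*(-19) - (9 - 1*(-12))²/91 - 1/91*(9 - 1*(-12))*(-19))) + (-13550 - 1*11236) = (-98 + (-19*(9 + 12)/13 + 361/13 - (9 + 12)²/91 - 1/91*(9 + 12)*(-19))) + (-13550 - 11236) = (-98 + (-19/13*21 + 361/13 - 1/91*21² - 1/91*21*(-19))) - 24786 = (-98 + (-399/13 + 361/13 - 1/91*441 + 57/13)) - 24786 = (-98 + (-399/13 + 361/13 - 63/13 + 57/13)) - 24786 = (-98 - 44/13) - 24786 = -1318/13 - 24786 = -323536/13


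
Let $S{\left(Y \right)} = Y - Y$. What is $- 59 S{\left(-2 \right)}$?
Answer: $0$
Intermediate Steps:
$S{\left(Y \right)} = 0$
$- 59 S{\left(-2 \right)} = \left(-59\right) 0 = 0$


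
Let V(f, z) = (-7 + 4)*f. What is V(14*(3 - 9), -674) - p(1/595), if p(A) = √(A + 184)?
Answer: 252 - √65141195/595 ≈ 238.44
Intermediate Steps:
p(A) = √(184 + A)
V(f, z) = -3*f
V(14*(3 - 9), -674) - p(1/595) = -42*(3 - 9) - √(184 + 1/595) = -42*(-6) - √(184 + 1/595) = -3*(-84) - √(109481/595) = 252 - √65141195/595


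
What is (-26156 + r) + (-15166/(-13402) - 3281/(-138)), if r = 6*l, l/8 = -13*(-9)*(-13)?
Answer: -91677686597/924738 ≈ -99139.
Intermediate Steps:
l = -12168 (l = 8*(-13*(-9)*(-13)) = 8*(117*(-13)) = 8*(-1521) = -12168)
r = -73008 (r = 6*(-12168) = -73008)
(-26156 + r) + (-15166/(-13402) - 3281/(-138)) = (-26156 - 73008) + (-15166/(-13402) - 3281/(-138)) = -99164 + (-15166*(-1/13402) - 3281*(-1/138)) = -99164 + (7583/6701 + 3281/138) = -99164 + 23032435/924738 = -91677686597/924738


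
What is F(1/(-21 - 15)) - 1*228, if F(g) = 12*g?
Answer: -685/3 ≈ -228.33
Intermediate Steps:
F(1/(-21 - 15)) - 1*228 = 12/(-21 - 15) - 1*228 = 12/(-36) - 228 = 12*(-1/36) - 228 = -1/3 - 228 = -685/3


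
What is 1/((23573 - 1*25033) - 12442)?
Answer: -1/13902 ≈ -7.1932e-5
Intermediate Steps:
1/((23573 - 1*25033) - 12442) = 1/((23573 - 25033) - 12442) = 1/(-1460 - 12442) = 1/(-13902) = -1/13902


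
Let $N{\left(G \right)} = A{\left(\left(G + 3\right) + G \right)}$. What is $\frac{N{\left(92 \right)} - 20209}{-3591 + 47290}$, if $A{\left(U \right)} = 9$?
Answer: $- \frac{20200}{43699} \approx -0.46225$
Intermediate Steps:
$N{\left(G \right)} = 9$
$\frac{N{\left(92 \right)} - 20209}{-3591 + 47290} = \frac{9 - 20209}{-3591 + 47290} = - \frac{20200}{43699}$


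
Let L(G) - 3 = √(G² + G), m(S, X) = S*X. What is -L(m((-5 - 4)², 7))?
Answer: -3 - 18*√994 ≈ -570.50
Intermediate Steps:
L(G) = 3 + √(G + G²) (L(G) = 3 + √(G² + G) = 3 + √(G + G²))
-L(m((-5 - 4)², 7)) = -(3 + √(((-5 - 4)²*7)*(1 + (-5 - 4)²*7))) = -(3 + √(((-9)²*7)*(1 + (-9)²*7))) = -(3 + √((81*7)*(1 + 81*7))) = -(3 + √(567*(1 + 567))) = -(3 + √(567*568)) = -(3 + √322056) = -(3 + 18*√994) = -3 - 18*√994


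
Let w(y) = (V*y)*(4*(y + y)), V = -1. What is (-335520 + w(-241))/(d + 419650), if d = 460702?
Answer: -100021/110044 ≈ -0.90892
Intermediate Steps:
w(y) = -8*y² (w(y) = (-y)*(4*(y + y)) = (-y)*(4*(2*y)) = (-y)*(8*y) = -8*y²)
(-335520 + w(-241))/(d + 419650) = (-335520 - 8*(-241)²)/(460702 + 419650) = (-335520 - 8*58081)/880352 = (-335520 - 464648)*(1/880352) = -800168*1/880352 = -100021/110044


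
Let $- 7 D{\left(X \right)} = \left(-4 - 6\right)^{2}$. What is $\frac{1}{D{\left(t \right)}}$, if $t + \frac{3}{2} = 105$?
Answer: $- \frac{7}{100} \approx -0.07$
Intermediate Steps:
$t = \frac{207}{2}$ ($t = - \frac{3}{2} + 105 = \frac{207}{2} \approx 103.5$)
$D{\left(X \right)} = - \frac{100}{7}$ ($D{\left(X \right)} = - \frac{\left(-4 - 6\right)^{2}}{7} = - \frac{\left(-10\right)^{2}}{7} = \left(- \frac{1}{7}\right) 100 = - \frac{100}{7}$)
$\frac{1}{D{\left(t \right)}} = \frac{1}{- \frac{100}{7}} = - \frac{7}{100}$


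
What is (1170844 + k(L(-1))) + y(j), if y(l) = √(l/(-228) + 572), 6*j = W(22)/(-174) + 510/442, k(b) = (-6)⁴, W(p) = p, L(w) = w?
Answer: 1172140 + √9508901990523/128934 ≈ 1.1722e+6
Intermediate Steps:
k(b) = 1296
j = 581/3393 (j = (22/(-174) + 510/442)/6 = (22*(-1/174) + 510*(1/442))/6 = (-11/87 + 15/13)/6 = (⅙)*(1162/1131) = 581/3393 ≈ 0.17123)
y(l) = √(572 - l/228) (y(l) = √(l*(-1/228) + 572) = √(-l/228 + 572) = √(572 - l/228))
(1170844 + k(L(-1))) + y(j) = (1170844 + 1296) + √(7433712 - 57*581/3393)/114 = 1172140 + √(7433712 - 11039/1131)/114 = 1172140 + √(8407517233/1131)/114 = 1172140 + (√9508901990523/1131)/114 = 1172140 + √9508901990523/128934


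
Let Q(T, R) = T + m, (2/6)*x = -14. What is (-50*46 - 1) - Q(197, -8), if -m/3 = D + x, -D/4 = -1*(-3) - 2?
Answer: -2636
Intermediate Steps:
x = -42 (x = 3*(-14) = -42)
D = -4 (D = -4*(-1*(-3) - 2) = -4*(3 - 2) = -4*1 = -4)
m = 138 (m = -3*(-4 - 42) = -3*(-46) = 138)
Q(T, R) = 138 + T (Q(T, R) = T + 138 = 138 + T)
(-50*46 - 1) - Q(197, -8) = (-50*46 - 1) - (138 + 197) = (-2300 - 1) - 1*335 = -2301 - 335 = -2636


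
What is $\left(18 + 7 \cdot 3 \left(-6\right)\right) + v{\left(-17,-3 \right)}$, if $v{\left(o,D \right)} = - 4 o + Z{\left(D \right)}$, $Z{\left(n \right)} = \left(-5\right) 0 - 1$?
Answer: $-41$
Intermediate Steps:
$Z{\left(n \right)} = -1$ ($Z{\left(n \right)} = 0 - 1 = -1$)
$v{\left(o,D \right)} = -1 - 4 o$ ($v{\left(o,D \right)} = - 4 o - 1 = -1 - 4 o$)
$\left(18 + 7 \cdot 3 \left(-6\right)\right) + v{\left(-17,-3 \right)} = \left(18 + 7 \cdot 3 \left(-6\right)\right) - -67 = \left(18 + 21 \left(-6\right)\right) + \left(-1 + 68\right) = \left(18 - 126\right) + 67 = -108 + 67 = -41$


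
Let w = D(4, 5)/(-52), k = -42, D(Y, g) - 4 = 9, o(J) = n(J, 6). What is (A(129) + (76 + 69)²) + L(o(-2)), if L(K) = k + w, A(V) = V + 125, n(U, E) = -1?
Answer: 84947/4 ≈ 21237.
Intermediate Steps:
o(J) = -1
A(V) = 125 + V
D(Y, g) = 13 (D(Y, g) = 4 + 9 = 13)
w = -¼ (w = 13/(-52) = 13*(-1/52) = -¼ ≈ -0.25000)
L(K) = -169/4 (L(K) = -42 - ¼ = -169/4)
(A(129) + (76 + 69)²) + L(o(-2)) = ((125 + 129) + (76 + 69)²) - 169/4 = (254 + 145²) - 169/4 = (254 + 21025) - 169/4 = 21279 - 169/4 = 84947/4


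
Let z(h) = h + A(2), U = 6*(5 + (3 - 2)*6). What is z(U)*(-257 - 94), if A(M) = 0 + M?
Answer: -23868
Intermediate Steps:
A(M) = M
U = 66 (U = 6*(5 + 1*6) = 6*(5 + 6) = 6*11 = 66)
z(h) = 2 + h (z(h) = h + 2 = 2 + h)
z(U)*(-257 - 94) = (2 + 66)*(-257 - 94) = 68*(-351) = -23868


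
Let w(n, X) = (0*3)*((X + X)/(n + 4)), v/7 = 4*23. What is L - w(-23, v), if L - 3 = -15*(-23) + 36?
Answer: 384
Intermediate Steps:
v = 644 (v = 7*(4*23) = 7*92 = 644)
w(n, X) = 0 (w(n, X) = 0*((2*X)/(4 + n)) = 0*(2*X/(4 + n)) = 0)
L = 384 (L = 3 + (-15*(-23) + 36) = 3 + (345 + 36) = 3 + 381 = 384)
L - w(-23, v) = 384 - 1*0 = 384 + 0 = 384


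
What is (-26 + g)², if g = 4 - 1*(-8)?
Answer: 196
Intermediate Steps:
g = 12 (g = 4 + 8 = 12)
(-26 + g)² = (-26 + 12)² = (-14)² = 196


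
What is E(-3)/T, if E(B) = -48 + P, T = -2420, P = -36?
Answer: 21/605 ≈ 0.034711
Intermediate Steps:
E(B) = -84 (E(B) = -48 - 36 = -84)
E(-3)/T = -84/(-2420) = -84*(-1/2420) = 21/605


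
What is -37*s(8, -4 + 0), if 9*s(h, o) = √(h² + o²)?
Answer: -148*√5/9 ≈ -36.771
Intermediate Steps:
s(h, o) = √(h² + o²)/9
-37*s(8, -4 + 0) = -37*√(8² + (-4 + 0)²)/9 = -37*√(64 + (-4)²)/9 = -37*√(64 + 16)/9 = -37*√80/9 = -37*4*√5/9 = -148*√5/9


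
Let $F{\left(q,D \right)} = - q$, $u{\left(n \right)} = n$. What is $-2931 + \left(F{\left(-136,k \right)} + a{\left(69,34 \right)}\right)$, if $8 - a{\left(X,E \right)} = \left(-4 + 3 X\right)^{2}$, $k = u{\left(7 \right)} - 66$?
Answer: $-43996$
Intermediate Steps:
$k = -59$ ($k = 7 - 66 = -59$)
$a{\left(X,E \right)} = 8 - \left(-4 + 3 X\right)^{2}$
$-2931 + \left(F{\left(-136,k \right)} + a{\left(69,34 \right)}\right) = -2931 + \left(\left(-1\right) \left(-136\right) + \left(8 - \left(-4 + 3 \cdot 69\right)^{2}\right)\right) = -2931 + \left(136 + \left(8 - \left(-4 + 207\right)^{2}\right)\right) = -2931 + \left(136 + \left(8 - 203^{2}\right)\right) = -2931 + \left(136 + \left(8 - 41209\right)\right) = -2931 + \left(136 - 41201\right) = -2931 - 41065 = -43996$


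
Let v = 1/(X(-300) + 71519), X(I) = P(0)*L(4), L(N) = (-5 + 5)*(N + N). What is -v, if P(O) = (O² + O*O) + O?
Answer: -1/71519 ≈ -1.3982e-5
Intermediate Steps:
P(O) = O + 2*O² (P(O) = (O² + O²) + O = 2*O² + O = O + 2*O²)
L(N) = 0 (L(N) = 0*(2*N) = 0)
X(I) = 0 (X(I) = (0*(1 + 2*0))*0 = (0*(1 + 0))*0 = (0*1)*0 = 0*0 = 0)
v = 1/71519 (v = 1/(0 + 71519) = 1/71519 ≈ 1.3982e-5)
-v = -1*1/71519 = -1/71519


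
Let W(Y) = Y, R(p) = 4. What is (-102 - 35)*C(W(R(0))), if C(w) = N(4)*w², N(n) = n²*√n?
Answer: -70144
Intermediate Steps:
N(n) = n^(5/2)
C(w) = 32*w² (C(w) = 4^(5/2)*w² = 32*w²)
(-102 - 35)*C(W(R(0))) = (-102 - 35)*(32*4²) = -4384*16 = -137*512 = -70144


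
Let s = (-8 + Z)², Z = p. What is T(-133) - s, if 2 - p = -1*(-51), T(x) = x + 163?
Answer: -3219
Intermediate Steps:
T(x) = 163 + x
p = -49 (p = 2 - (-1)*(-51) = 2 - 1*51 = 2 - 51 = -49)
Z = -49
s = 3249 (s = (-8 - 49)² = (-57)² = 3249)
T(-133) - s = (163 - 133) - 1*3249 = 30 - 3249 = -3219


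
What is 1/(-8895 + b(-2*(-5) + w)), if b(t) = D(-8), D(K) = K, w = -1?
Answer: -1/8903 ≈ -0.00011232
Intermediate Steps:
b(t) = -8
1/(-8895 + b(-2*(-5) + w)) = 1/(-8895 - 8) = 1/(-8903) = -1/8903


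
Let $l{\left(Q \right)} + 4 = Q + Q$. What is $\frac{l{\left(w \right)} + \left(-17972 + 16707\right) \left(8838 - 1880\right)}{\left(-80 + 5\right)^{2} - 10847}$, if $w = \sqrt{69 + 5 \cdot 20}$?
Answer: $\frac{4400924}{2611} \approx 1685.5$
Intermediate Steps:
$w = 13$ ($w = \sqrt{69 + 100} = \sqrt{169} = 13$)
$l{\left(Q \right)} = -4 + 2 Q$ ($l{\left(Q \right)} = -4 + \left(Q + Q\right) = -4 + 2 Q$)
$\frac{l{\left(w \right)} + \left(-17972 + 16707\right) \left(8838 - 1880\right)}{\left(-80 + 5\right)^{2} - 10847} = \frac{\left(-4 + 2 \cdot 13\right) + \left(-17972 + 16707\right) \left(8838 - 1880\right)}{\left(-80 + 5\right)^{2} - 10847} = \frac{\left(-4 + 26\right) - 8801870}{\left(-75\right)^{2} - 10847} = \frac{22 - 8801870}{5625 - 10847} = - \frac{8801848}{-5222} = \left(-8801848\right) \left(- \frac{1}{5222}\right) = \frac{4400924}{2611}$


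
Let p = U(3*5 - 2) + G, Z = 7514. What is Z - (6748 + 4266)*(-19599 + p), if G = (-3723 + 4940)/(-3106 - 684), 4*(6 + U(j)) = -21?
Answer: 818633724463/3790 ≈ 2.1600e+8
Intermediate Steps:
U(j) = -45/4 (U(j) = -6 + (¼)*(-21) = -6 - 21/4 = -45/4)
G = -1217/3790 (G = 1217/(-3790) = 1217*(-1/3790) = -1217/3790 ≈ -0.32111)
p = -87709/7580 (p = -45/4 - 1217/3790 = -87709/7580 ≈ -11.571)
Z - (6748 + 4266)*(-19599 + p) = 7514 - (6748 + 4266)*(-19599 - 87709/7580) = 7514 - 11014*(-148648129)/7580 = 7514 - 1*(-818605246403/3790) = 7514 + 818605246403/3790 = 818633724463/3790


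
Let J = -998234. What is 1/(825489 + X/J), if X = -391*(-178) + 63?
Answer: 998234/824031116765 ≈ 1.2114e-6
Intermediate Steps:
X = 69661 (X = 69598 + 63 = 69661)
1/(825489 + X/J) = 1/(825489 + 69661/(-998234)) = 1/(825489 + 69661*(-1/998234)) = 1/(825489 - 69661/998234) = 1/(824031116765/998234) = 998234/824031116765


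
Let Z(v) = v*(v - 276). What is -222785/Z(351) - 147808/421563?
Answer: -6520597237/739843065 ≈ -8.8135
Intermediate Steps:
Z(v) = v*(-276 + v)
-222785/Z(351) - 147808/421563 = -222785*1/(351*(-276 + 351)) - 147808/421563 = -222785/(351*75) - 147808*1/421563 = -222785/26325 - 147808/421563 = -222785*1/26325 - 147808/421563 = -44557/5265 - 147808/421563 = -6520597237/739843065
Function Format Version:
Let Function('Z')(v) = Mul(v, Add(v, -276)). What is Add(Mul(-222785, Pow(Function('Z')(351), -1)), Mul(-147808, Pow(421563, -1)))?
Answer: Rational(-6520597237, 739843065) ≈ -8.8135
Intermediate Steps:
Function('Z')(v) = Mul(v, Add(-276, v))
Add(Mul(-222785, Pow(Function('Z')(351), -1)), Mul(-147808, Pow(421563, -1))) = Add(Mul(-222785, Pow(Mul(351, Add(-276, 351)), -1)), Mul(-147808, Pow(421563, -1))) = Add(Mul(-222785, Pow(Mul(351, 75), -1)), Mul(-147808, Rational(1, 421563))) = Add(Mul(-222785, Pow(26325, -1)), Rational(-147808, 421563)) = Add(Mul(-222785, Rational(1, 26325)), Rational(-147808, 421563)) = Add(Rational(-44557, 5265), Rational(-147808, 421563)) = Rational(-6520597237, 739843065)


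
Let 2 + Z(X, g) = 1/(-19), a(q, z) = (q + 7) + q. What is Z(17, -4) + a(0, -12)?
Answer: 94/19 ≈ 4.9474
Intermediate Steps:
a(q, z) = 7 + 2*q (a(q, z) = (7 + q) + q = 7 + 2*q)
Z(X, g) = -39/19 (Z(X, g) = -2 + 1/(-19) = -2 - 1/19 = -39/19)
Z(17, -4) + a(0, -12) = -39/19 + (7 + 2*0) = -39/19 + (7 + 0) = -39/19 + 7 = 94/19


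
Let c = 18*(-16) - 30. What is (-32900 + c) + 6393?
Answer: -26825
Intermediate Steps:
c = -318 (c = -288 - 30 = -318)
(-32900 + c) + 6393 = (-32900 - 318) + 6393 = -33218 + 6393 = -26825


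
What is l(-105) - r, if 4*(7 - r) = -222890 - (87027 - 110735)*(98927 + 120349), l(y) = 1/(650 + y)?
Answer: 1416556503527/1090 ≈ 1.2996e+9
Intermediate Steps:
r = -2599186245/2 (r = 7 - (-222890 - (87027 - 110735)*(98927 + 120349))/4 = 7 - (-222890 - (-23708)*219276)/4 = 7 - (-222890 - 1*(-5198595408))/4 = 7 - (-222890 + 5198595408)/4 = 7 - ¼*5198372518 = 7 - 2599186259/2 = -2599186245/2 ≈ -1.2996e+9)
l(-105) - r = 1/(650 - 105) - 1*(-2599186245/2) = 1/545 + 2599186245/2 = 1416556503527/1090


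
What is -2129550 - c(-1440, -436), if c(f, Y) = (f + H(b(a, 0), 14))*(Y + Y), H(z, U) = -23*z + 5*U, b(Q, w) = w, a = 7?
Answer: -3324190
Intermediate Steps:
c(f, Y) = 2*Y*(70 + f) (c(f, Y) = (f + (-23*0 + 5*14))*(Y + Y) = (f + (0 + 70))*(2*Y) = (f + 70)*(2*Y) = (70 + f)*(2*Y) = 2*Y*(70 + f))
-2129550 - c(-1440, -436) = -2129550 - 2*(-436)*(70 - 1440) = -2129550 - 2*(-436)*(-1370) = -2129550 - 1*1194640 = -2129550 - 1194640 = -3324190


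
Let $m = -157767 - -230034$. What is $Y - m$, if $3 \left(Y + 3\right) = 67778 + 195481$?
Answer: $15483$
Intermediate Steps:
$m = 72267$ ($m = -157767 + 230034 = 72267$)
$Y = 87750$ ($Y = -3 + \frac{67778 + 195481}{3} = -3 + \frac{1}{3} \cdot 263259 = -3 + 87753 = 87750$)
$Y - m = 87750 - 72267 = 15483$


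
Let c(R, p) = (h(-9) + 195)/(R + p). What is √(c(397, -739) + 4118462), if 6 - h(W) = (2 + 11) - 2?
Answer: √37066153/3 ≈ 2029.4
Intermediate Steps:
h(W) = -5 (h(W) = 6 - ((2 + 11) - 2) = 6 - (13 - 2) = 6 - 1*11 = 6 - 11 = -5)
c(R, p) = 190/(R + p) (c(R, p) = (-5 + 195)/(R + p) = 190/(R + p))
√(c(397, -739) + 4118462) = √(190/(397 - 739) + 4118462) = √(190/(-342) + 4118462) = √(190*(-1/342) + 4118462) = √(-5/9 + 4118462) = √(37066153/9) = √37066153/3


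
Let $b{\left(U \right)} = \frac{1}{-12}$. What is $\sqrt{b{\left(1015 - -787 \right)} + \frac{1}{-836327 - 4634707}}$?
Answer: $\frac{7 i \sqrt{5656137317}}{1823678} \approx 0.28868 i$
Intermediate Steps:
$b{\left(U \right)} = - \frac{1}{12}$
$\sqrt{b{\left(1015 - -787 \right)} + \frac{1}{-836327 - 4634707}} = \sqrt{- \frac{1}{12} + \frac{1}{-836327 - 4634707}} = \sqrt{- \frac{1}{12} + \frac{1}{-5471034}} = \sqrt{- \frac{1}{12} - \frac{1}{5471034}} = \sqrt{- \frac{303947}{3647356}} = \frac{7 i \sqrt{5656137317}}{1823678}$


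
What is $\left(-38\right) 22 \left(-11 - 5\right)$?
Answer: $13376$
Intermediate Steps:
$\left(-38\right) 22 \left(-11 - 5\right) = - 836 \left(-11 - 5\right) = \left(-836\right) \left(-16\right) = 13376$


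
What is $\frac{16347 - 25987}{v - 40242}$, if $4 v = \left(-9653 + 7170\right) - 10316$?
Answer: $\frac{38560}{173767} \approx 0.22191$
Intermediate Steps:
$v = - \frac{12799}{4}$ ($v = \frac{\left(-9653 + 7170\right) - 10316}{4} = \frac{-2483 - 10316}{4} = \frac{1}{4} \left(-12799\right) = - \frac{12799}{4} \approx -3199.8$)
$\frac{16347 - 25987}{v - 40242} = \frac{16347 - 25987}{- \frac{12799}{4} - 40242} = - \frac{9640}{- \frac{173767}{4}} = \left(-9640\right) \left(- \frac{4}{173767}\right) = \frac{38560}{173767}$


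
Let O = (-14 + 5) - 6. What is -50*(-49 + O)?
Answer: 3200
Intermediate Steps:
O = -15 (O = -9 - 6 = -15)
-50*(-49 + O) = -50*(-49 - 15) = -50*(-64) = 3200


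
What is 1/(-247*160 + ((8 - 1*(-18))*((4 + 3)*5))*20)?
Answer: -1/21320 ≈ -4.6904e-5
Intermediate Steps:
1/(-247*160 + ((8 - 1*(-18))*((4 + 3)*5))*20) = 1/(-39520 + ((8 + 18)*(7*5))*20) = 1/(-39520 + (26*35)*20) = 1/(-39520 + 910*20) = 1/(-39520 + 18200) = 1/(-21320) = -1/21320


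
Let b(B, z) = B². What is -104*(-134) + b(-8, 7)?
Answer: 14000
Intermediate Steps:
-104*(-134) + b(-8, 7) = -104*(-134) + (-8)² = 13936 + 64 = 14000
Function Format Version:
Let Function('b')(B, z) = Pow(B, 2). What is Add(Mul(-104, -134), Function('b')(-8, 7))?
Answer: 14000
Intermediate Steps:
Add(Mul(-104, -134), Function('b')(-8, 7)) = Add(Mul(-104, -134), Pow(-8, 2)) = Add(13936, 64) = 14000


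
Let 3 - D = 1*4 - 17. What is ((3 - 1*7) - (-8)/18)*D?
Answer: -512/9 ≈ -56.889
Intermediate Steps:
D = 16 (D = 3 - (1*4 - 17) = 3 - (4 - 17) = 3 - 1*(-13) = 3 + 13 = 16)
((3 - 1*7) - (-8)/18)*D = ((3 - 1*7) - (-8)/18)*16 = ((3 - 7) - (-8)/18)*16 = (-4 - 1*(-4/9))*16 = (-4 + 4/9)*16 = -32/9*16 = -512/9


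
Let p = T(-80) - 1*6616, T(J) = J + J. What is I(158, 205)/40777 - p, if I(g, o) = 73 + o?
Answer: 276305230/40777 ≈ 6776.0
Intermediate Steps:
T(J) = 2*J
p = -6776 (p = 2*(-80) - 1*6616 = -160 - 6616 = -6776)
I(158, 205)/40777 - p = (73 + 205)/40777 - 1*(-6776) = 278*(1/40777) + 6776 = 278/40777 + 6776 = 276305230/40777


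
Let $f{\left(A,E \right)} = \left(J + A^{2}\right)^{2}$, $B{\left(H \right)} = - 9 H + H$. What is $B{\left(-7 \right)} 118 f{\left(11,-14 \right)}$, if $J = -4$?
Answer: $90456912$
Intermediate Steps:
$B{\left(H \right)} = - 8 H$
$f{\left(A,E \right)} = \left(-4 + A^{2}\right)^{2}$
$B{\left(-7 \right)} 118 f{\left(11,-14 \right)} = \left(-8\right) \left(-7\right) 118 \left(-4 + 11^{2}\right)^{2} = 56 \cdot 118 \left(-4 + 121\right)^{2} = 6608 \cdot 117^{2} = 6608 \cdot 13689 = 90456912$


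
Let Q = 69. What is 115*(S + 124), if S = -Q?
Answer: 6325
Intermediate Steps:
S = -69 (S = -1*69 = -69)
115*(S + 124) = 115*(-69 + 124) = 115*55 = 6325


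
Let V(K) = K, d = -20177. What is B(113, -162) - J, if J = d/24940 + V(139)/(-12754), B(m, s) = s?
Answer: -25634463501/159042380 ≈ -161.18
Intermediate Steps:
J = -130402059/159042380 (J = -20177/24940 + 139/(-12754) = -20177*1/24940 + 139*(-1/12754) = -20177/24940 - 139/12754 = -130402059/159042380 ≈ -0.81992)
B(113, -162) - J = -162 - 1*(-130402059/159042380) = -162 + 130402059/159042380 = -25634463501/159042380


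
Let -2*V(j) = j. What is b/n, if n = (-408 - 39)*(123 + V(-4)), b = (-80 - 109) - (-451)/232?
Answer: 43397/12963000 ≈ 0.0033478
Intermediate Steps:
V(j) = -j/2
b = -43397/232 (b = -189 - (-451)/232 = -189 - 1*(-451/232) = -189 + 451/232 = -43397/232 ≈ -187.06)
n = -55875 (n = (-408 - 39)*(123 - ½*(-4)) = -447*(123 + 2) = -447*125 = -55875)
b/n = -43397/232/(-55875) = -43397/232*(-1/55875) = 43397/12963000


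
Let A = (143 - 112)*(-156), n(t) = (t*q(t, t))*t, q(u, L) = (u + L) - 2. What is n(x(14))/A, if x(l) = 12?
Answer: -264/403 ≈ -0.65509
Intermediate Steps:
q(u, L) = -2 + L + u (q(u, L) = (L + u) - 2 = -2 + L + u)
n(t) = t²*(-2 + 2*t) (n(t) = (t*(-2 + t + t))*t = (t*(-2 + 2*t))*t = t²*(-2 + 2*t))
A = -4836 (A = 31*(-156) = -4836)
n(x(14))/A = (2*12²*(-1 + 12))/(-4836) = (2*144*11)*(-1/4836) = 3168*(-1/4836) = -264/403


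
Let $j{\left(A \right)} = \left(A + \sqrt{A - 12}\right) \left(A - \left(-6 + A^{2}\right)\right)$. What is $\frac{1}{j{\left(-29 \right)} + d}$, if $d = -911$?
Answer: $\frac{i}{864 \sqrt{41} + 24145 i} \approx 3.9351 \cdot 10^{-5} + 9.0163 \cdot 10^{-6} i$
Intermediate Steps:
$j{\left(A \right)} = \left(A + \sqrt{-12 + A}\right) \left(6 + A - A^{2}\right)$
$\frac{1}{j{\left(-29 \right)} + d} = \frac{1}{\left(\left(-29\right)^{2} - \left(-29\right)^{3} + 6 \left(-29\right) + 6 \sqrt{-12 - 29} - 29 \sqrt{-12 - 29} - \left(-29\right)^{2} \sqrt{-12 - 29}\right) - 911} = \frac{1}{\left(841 - -24389 - 174 + 6 \sqrt{-41} - 29 \sqrt{-41} - 841 \sqrt{-41}\right) - 911} = \frac{1}{\left(841 + 24389 - 174 + 6 i \sqrt{41} - 29 i \sqrt{41} - 841 i \sqrt{41}\right) - 911} = \frac{1}{\left(25056 - 864 i \sqrt{41}\right) - 911} = \frac{1}{24145 - 864 i \sqrt{41}}$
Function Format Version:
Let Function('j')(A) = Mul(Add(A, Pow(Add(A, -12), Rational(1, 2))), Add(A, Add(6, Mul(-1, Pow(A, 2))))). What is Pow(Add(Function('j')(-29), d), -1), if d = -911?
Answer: Mul(I, Pow(Add(Mul(864, Pow(41, Rational(1, 2))), Mul(24145, I)), -1)) ≈ Add(3.9351e-5, Mul(9.0163e-6, I))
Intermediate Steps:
Function('j')(A) = Mul(Add(A, Pow(Add(-12, A), Rational(1, 2))), Add(6, A, Mul(-1, Pow(A, 2))))
Pow(Add(Function('j')(-29), d), -1) = Pow(Add(Add(Pow(-29, 2), Mul(-1, Pow(-29, 3)), Mul(6, -29), Mul(6, Pow(Add(-12, -29), Rational(1, 2))), Mul(-29, Pow(Add(-12, -29), Rational(1, 2))), Mul(-1, Pow(-29, 2), Pow(Add(-12, -29), Rational(1, 2)))), -911), -1) = Pow(Add(Add(841, Mul(-1, -24389), -174, Mul(6, Pow(-41, Rational(1, 2))), Mul(-29, Pow(-41, Rational(1, 2))), Mul(-1, 841, Pow(-41, Rational(1, 2)))), -911), -1) = Pow(Add(Add(841, 24389, -174, Mul(6, Mul(I, Pow(41, Rational(1, 2)))), Mul(-29, Mul(I, Pow(41, Rational(1, 2)))), Mul(-1, 841, Mul(I, Pow(41, Rational(1, 2))))), -911), -1) = Pow(Add(Add(841, 24389, -174, Mul(6, I, Pow(41, Rational(1, 2))), Mul(-29, I, Pow(41, Rational(1, 2))), Mul(-841, I, Pow(41, Rational(1, 2)))), -911), -1) = Pow(Add(Add(25056, Mul(-864, I, Pow(41, Rational(1, 2)))), -911), -1) = Pow(Add(24145, Mul(-864, I, Pow(41, Rational(1, 2)))), -1)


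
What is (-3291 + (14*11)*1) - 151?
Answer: -3288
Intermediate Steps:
(-3291 + (14*11)*1) - 151 = (-3291 + 154*1) - 151 = (-3291 + 154) - 151 = -3137 - 151 = -3288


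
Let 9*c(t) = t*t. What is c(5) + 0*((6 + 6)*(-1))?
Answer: 25/9 ≈ 2.7778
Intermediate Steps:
c(t) = t²/9 (c(t) = (t*t)/9 = t²/9)
c(5) + 0*((6 + 6)*(-1)) = (⅑)*5² + 0*((6 + 6)*(-1)) = (⅑)*25 + 0*(12*(-1)) = 25/9 + 0*(-12) = 25/9 + 0 = 25/9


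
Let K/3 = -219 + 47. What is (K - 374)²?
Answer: 792100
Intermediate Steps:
K = -516 (K = 3*(-219 + 47) = 3*(-172) = -516)
(K - 374)² = (-516 - 374)² = (-890)² = 792100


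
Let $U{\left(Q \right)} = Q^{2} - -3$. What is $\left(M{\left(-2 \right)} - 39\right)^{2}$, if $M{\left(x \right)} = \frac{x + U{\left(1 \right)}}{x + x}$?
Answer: $\frac{6241}{4} \approx 1560.3$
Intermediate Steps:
$U{\left(Q \right)} = 3 + Q^{2}$ ($U{\left(Q \right)} = Q^{2} + 3 = 3 + Q^{2}$)
$M{\left(x \right)} = \frac{4 + x}{2 x}$ ($M{\left(x \right)} = \frac{x + \left(3 + 1^{2}\right)}{x + x} = \frac{x + \left(3 + 1\right)}{2 x} = \left(x + 4\right) \frac{1}{2 x} = \left(4 + x\right) \frac{1}{2 x} = \frac{4 + x}{2 x}$)
$\left(M{\left(-2 \right)} - 39\right)^{2} = \left(\frac{4 - 2}{2 \left(-2\right)} - 39\right)^{2} = \left(\frac{1}{2} \left(- \frac{1}{2}\right) 2 - 39\right)^{2} = \left(- \frac{1}{2} - 39\right)^{2} = \left(- \frac{79}{2}\right)^{2} = \frac{6241}{4}$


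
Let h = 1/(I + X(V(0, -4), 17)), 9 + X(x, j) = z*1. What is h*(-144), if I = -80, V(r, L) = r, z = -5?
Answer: 72/47 ≈ 1.5319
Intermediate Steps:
X(x, j) = -14 (X(x, j) = -9 - 5*1 = -9 - 5 = -14)
h = -1/94 (h = 1/(-80 - 14) = 1/(-94) = -1/94 ≈ -0.010638)
h*(-144) = -1/94*(-144) = 72/47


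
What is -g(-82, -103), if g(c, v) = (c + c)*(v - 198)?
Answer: -49364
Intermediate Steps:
g(c, v) = 2*c*(-198 + v) (g(c, v) = (2*c)*(-198 + v) = 2*c*(-198 + v))
-g(-82, -103) = -2*(-82)*(-198 - 103) = -2*(-82)*(-301) = -1*49364 = -49364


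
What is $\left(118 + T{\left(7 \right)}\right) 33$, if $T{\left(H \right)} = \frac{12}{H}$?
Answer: $\frac{27654}{7} \approx 3950.6$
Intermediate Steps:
$\left(118 + T{\left(7 \right)}\right) 33 = \left(118 + \frac{12}{7}\right) 33 = \frac{838}{7} \cdot 33 = \frac{27654}{7}$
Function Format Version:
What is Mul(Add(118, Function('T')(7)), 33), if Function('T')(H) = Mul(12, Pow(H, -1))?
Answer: Rational(27654, 7) ≈ 3950.6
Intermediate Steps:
Mul(Add(118, Function('T')(7)), 33) = Mul(Add(118, Mul(12, Pow(7, -1))), 33) = Mul(Add(118, Mul(12, Rational(1, 7))), 33) = Mul(Add(118, Rational(12, 7)), 33) = Mul(Rational(838, 7), 33) = Rational(27654, 7)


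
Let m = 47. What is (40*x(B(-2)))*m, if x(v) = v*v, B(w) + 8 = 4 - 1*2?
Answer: 67680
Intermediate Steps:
B(w) = -6 (B(w) = -8 + (4 - 1*2) = -8 + (4 - 2) = -8 + 2 = -6)
x(v) = v²
(40*x(B(-2)))*m = (40*(-6)²)*47 = (40*36)*47 = 1440*47 = 67680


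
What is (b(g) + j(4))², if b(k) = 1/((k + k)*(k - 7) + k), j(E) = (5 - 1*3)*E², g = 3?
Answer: 450241/441 ≈ 1021.0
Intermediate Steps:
j(E) = 2*E² (j(E) = (5 - 3)*E² = 2*E²)
b(k) = 1/(k + 2*k*(-7 + k)) (b(k) = 1/((2*k)*(-7 + k) + k) = 1/(2*k*(-7 + k) + k) = 1/(k + 2*k*(-7 + k)))
(b(g) + j(4))² = (1/(3*(-13 + 2*3)) + 2*4²)² = (1/(3*(-13 + 6)) + 2*16)² = ((⅓)/(-7) + 32)² = ((⅓)*(-⅐) + 32)² = (-1/21 + 32)² = (671/21)² = 450241/441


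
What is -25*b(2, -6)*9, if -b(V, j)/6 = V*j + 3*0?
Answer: -16200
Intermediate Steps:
b(V, j) = -6*V*j (b(V, j) = -6*(V*j + 3*0) = -6*(V*j + 0) = -6*V*j)
-25*b(2, -6)*9 = -(-150)*2*(-6)*9 = -25*72*9 = -1800*9 = -16200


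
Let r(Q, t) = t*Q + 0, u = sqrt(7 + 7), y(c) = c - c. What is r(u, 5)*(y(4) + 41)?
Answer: 205*sqrt(14) ≈ 767.04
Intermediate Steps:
y(c) = 0
u = sqrt(14) ≈ 3.7417
r(Q, t) = Q*t (r(Q, t) = Q*t + 0 = Q*t)
r(u, 5)*(y(4) + 41) = (sqrt(14)*5)*(0 + 41) = (5*sqrt(14))*41 = 205*sqrt(14)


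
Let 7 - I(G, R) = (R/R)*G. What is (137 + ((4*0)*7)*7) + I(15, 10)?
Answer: 129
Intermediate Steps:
I(G, R) = 7 - G (I(G, R) = 7 - R/R*G = 7 - G)
(137 + ((4*0)*7)*7) + I(15, 10) = (137 + ((4*0)*7)*7) + (7 - 1*15) = (137 + (0*7)*7) + (7 - 15) = (137 + 0*7) - 8 = (137 + 0) - 8 = 137 - 8 = 129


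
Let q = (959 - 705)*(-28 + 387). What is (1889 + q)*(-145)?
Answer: -13495875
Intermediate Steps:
q = 91186 (q = 254*359 = 91186)
(1889 + q)*(-145) = (1889 + 91186)*(-145) = 93075*(-145) = -13495875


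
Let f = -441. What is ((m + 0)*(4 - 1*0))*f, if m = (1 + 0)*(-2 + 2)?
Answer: 0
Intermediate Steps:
m = 0 (m = 1*0 = 0)
((m + 0)*(4 - 1*0))*f = ((0 + 0)*(4 - 1*0))*(-441) = (0*(4 + 0))*(-441) = (0*4)*(-441) = 0*(-441) = 0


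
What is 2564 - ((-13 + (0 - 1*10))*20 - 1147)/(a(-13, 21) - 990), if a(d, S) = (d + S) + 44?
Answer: 2403425/938 ≈ 2562.3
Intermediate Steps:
a(d, S) = 44 + S + d (a(d, S) = (S + d) + 44 = 44 + S + d)
2564 - ((-13 + (0 - 1*10))*20 - 1147)/(a(-13, 21) - 990) = 2564 - ((-13 + (0 - 1*10))*20 - 1147)/((44 + 21 - 13) - 990) = 2564 - ((-13 + (0 - 10))*20 - 1147)/(52 - 990) = 2564 - ((-13 - 10)*20 - 1147)/(-938) = 2564 - (-23*20 - 1147)*(-1)/938 = 2564 - (-460 - 1147)*(-1)/938 = 2564 - (-1607)*(-1)/938 = 2564 - 1*1607/938 = 2564 - 1607/938 = 2403425/938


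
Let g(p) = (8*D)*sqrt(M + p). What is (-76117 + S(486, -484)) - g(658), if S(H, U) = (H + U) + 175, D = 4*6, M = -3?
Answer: -75940 - 192*sqrt(655) ≈ -80854.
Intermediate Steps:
D = 24
S(H, U) = 175 + H + U
g(p) = 192*sqrt(-3 + p) (g(p) = (8*24)*sqrt(-3 + p) = 192*sqrt(-3 + p))
(-76117 + S(486, -484)) - g(658) = (-76117 + (175 + 486 - 484)) - 192*sqrt(-3 + 658) = (-76117 + 177) - 192*sqrt(655) = -75940 - 192*sqrt(655)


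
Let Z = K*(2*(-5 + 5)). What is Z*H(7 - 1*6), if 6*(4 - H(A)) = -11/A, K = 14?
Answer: 0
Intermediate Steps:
H(A) = 4 + 11/(6*A) (H(A) = 4 - (-11)/(6*A) = 4 + 11/(6*A))
Z = 0 (Z = 14*(2*(-5 + 5)) = 14*(2*0) = 14*0 = 0)
Z*H(7 - 1*6) = 0*(4 + 11/(6*(7 - 1*6))) = 0*(4 + 11/(6*(7 - 6))) = 0*(4 + (11/6)/1) = 0*(4 + (11/6)*1) = 0*(4 + 11/6) = 0*(35/6) = 0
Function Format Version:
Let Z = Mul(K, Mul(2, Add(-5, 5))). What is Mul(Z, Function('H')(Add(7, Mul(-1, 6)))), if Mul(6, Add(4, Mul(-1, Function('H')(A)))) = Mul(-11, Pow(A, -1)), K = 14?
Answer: 0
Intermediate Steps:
Function('H')(A) = Add(4, Mul(Rational(11, 6), Pow(A, -1))) (Function('H')(A) = Add(4, Mul(Rational(-1, 6), Mul(-11, Pow(A, -1)))) = Add(4, Mul(Rational(11, 6), Pow(A, -1))))
Z = 0 (Z = Mul(14, Mul(2, Add(-5, 5))) = Mul(14, Mul(2, 0)) = Mul(14, 0) = 0)
Mul(Z, Function('H')(Add(7, Mul(-1, 6)))) = Mul(0, Add(4, Mul(Rational(11, 6), Pow(Add(7, Mul(-1, 6)), -1)))) = Mul(0, Add(4, Mul(Rational(11, 6), Pow(Add(7, -6), -1)))) = Mul(0, Add(4, Mul(Rational(11, 6), Pow(1, -1)))) = Mul(0, Add(4, Mul(Rational(11, 6), 1))) = Mul(0, Add(4, Rational(11, 6))) = Mul(0, Rational(35, 6)) = 0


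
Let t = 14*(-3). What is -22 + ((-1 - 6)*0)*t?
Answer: -22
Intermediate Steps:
t = -42
-22 + ((-1 - 6)*0)*t = -22 + ((-1 - 6)*0)*(-42) = -22 - 7*0*(-42) = -22 + 0*(-42) = -22 + 0 = -22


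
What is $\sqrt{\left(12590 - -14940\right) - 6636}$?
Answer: $\sqrt{20894} \approx 144.55$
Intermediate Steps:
$\sqrt{\left(12590 - -14940\right) - 6636} = \sqrt{\left(12590 + 14940\right) - 6636} = \sqrt{27530 - 6636} = \sqrt{20894}$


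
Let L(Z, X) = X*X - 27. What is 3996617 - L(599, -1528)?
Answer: 1661860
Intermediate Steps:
L(Z, X) = -27 + X² (L(Z, X) = X² - 27 = -27 + X²)
3996617 - L(599, -1528) = 3996617 - (-27 + (-1528)²) = 3996617 - (-27 + 2334784) = 3996617 - 1*2334757 = 3996617 - 2334757 = 1661860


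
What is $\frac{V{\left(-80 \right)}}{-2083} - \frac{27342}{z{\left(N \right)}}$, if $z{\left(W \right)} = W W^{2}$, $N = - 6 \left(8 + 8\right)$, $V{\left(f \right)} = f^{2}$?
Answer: $- \frac{311408723}{102383616} \approx -3.0416$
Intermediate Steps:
$N = -96$ ($N = \left(-6\right) 16 = -96$)
$z{\left(W \right)} = W^{3}$
$\frac{V{\left(-80 \right)}}{-2083} - \frac{27342}{z{\left(N \right)}} = \frac{\left(-80\right)^{2}}{-2083} - \frac{27342}{\left(-96\right)^{3}} = 6400 \left(- \frac{1}{2083}\right) - \frac{27342}{-884736} = - \frac{6400}{2083} - - \frac{1519}{49152} = - \frac{6400}{2083} + \frac{1519}{49152} = - \frac{311408723}{102383616}$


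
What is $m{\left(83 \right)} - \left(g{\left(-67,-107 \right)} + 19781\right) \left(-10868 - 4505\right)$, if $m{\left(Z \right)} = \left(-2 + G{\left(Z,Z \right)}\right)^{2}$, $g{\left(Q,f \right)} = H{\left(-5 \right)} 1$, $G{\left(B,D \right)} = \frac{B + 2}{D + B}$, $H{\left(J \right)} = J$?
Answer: $\frac{8377477302097}{27556} \approx 3.0402 \cdot 10^{8}$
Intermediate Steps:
$G{\left(B,D \right)} = \frac{2 + B}{B + D}$
$g{\left(Q,f \right)} = -5$ ($g{\left(Q,f \right)} = \left(-5\right) 1 = -5$)
$m{\left(Z \right)} = \left(-2 + \frac{2 + Z}{2 Z}\right)^{2}$ ($m{\left(Z \right)} = \left(-2 + \frac{2 + Z}{Z + Z}\right)^{2} = \left(-2 + \frac{2 + Z}{2 Z}\right)^{2}$)
$m{\left(83 \right)} - \left(g{\left(-67,-107 \right)} + 19781\right) \left(-10868 - 4505\right) = \frac{\left(2 - 249\right)^{2}}{4 \cdot 6889} - \left(-5 + 19781\right) \left(-10868 - 4505\right) = \frac{1}{4} \cdot \frac{1}{6889} \left(2 - 249\right)^{2} - 19776 \left(-15373\right) = \frac{1}{4} \cdot \frac{1}{6889} \left(-247\right)^{2} - -304016448 = \frac{1}{4} \cdot \frac{1}{6889} \cdot 61009 + 304016448 = \frac{61009}{27556} + 304016448 = \frac{8377477302097}{27556}$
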